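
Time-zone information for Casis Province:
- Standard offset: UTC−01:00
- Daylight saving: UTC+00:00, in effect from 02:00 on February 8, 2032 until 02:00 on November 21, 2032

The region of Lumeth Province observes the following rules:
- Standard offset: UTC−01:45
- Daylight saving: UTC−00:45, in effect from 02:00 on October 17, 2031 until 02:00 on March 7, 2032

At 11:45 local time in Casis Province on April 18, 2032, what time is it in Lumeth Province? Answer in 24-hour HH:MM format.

10:00

Daylight saving runs 8 February – 21 November; April 18, 2032 is inside that window, so Casis Province is at UTC+00:00.
11:45 Casis Province − 0h = 11:45 UTC.
At the standard offset (UTC−01:45), 11:45 UTC − 1h45m = 10:00 Lumeth Province standard time.
The standard-time date in Lumeth Province, April 18, 2032, does not fall between 17 October 2031 and 7 March 2032, so daylight saving is not in effect and Lumeth Province is at UTC−01:45.
11:45 UTC − 1h45m = 10:00 Lumeth Province.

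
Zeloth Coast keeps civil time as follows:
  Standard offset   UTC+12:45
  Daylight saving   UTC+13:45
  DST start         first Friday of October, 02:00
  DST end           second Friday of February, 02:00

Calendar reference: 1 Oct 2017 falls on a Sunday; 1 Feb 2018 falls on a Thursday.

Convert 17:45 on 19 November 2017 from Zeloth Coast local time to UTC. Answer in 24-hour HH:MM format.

04:00

1 October 2017 is a Sunday, so the first Friday is October 6.
1 February 2018 is a Thursday, so the first Friday is February 2 and the second is February 9.
19 November 2017 falls between 6 October 2017 and 9 February 2018, so daylight saving is in effect and Zeloth Coast is at UTC+13:45.
17:45 local − 13h45m = 04:00 UTC.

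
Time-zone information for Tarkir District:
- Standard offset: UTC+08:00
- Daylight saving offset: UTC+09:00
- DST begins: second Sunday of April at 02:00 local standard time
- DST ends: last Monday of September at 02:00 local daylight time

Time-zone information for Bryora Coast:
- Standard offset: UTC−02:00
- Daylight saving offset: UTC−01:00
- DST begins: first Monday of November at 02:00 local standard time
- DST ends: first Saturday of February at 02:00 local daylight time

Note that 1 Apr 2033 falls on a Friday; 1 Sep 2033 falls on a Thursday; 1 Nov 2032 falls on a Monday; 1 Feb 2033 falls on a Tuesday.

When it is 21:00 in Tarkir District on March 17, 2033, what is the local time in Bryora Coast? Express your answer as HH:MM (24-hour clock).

1 April 2033 is a Friday, so the first Sunday is April 3 and the second is April 10.
1 September 2033 is a Thursday, so Mondays fall on 5, 12, 19, 26; the last is September 26.
Daylight saving runs 10 April – 26 September; March 17, 2033 is outside that window, so Tarkir District is on standard time at UTC+08:00.
21:00 Tarkir District − 8h = 13:00 UTC.
1 November 2032 is a Monday, so the first Monday is November 1.
1 February 2033 is a Tuesday, so the first Saturday is February 5.
At the standard offset (UTC−02:00), 13:00 UTC − 2h = 11:00 Bryora Coast standard time.
The standard-time date in Bryora Coast, March 17, 2033, is outside the daylight-saving period (1 November 2032 – 5 February 2033), so Bryora Coast is on standard time, UTC−02:00.
13:00 UTC − 2h = 11:00 Bryora Coast.

11:00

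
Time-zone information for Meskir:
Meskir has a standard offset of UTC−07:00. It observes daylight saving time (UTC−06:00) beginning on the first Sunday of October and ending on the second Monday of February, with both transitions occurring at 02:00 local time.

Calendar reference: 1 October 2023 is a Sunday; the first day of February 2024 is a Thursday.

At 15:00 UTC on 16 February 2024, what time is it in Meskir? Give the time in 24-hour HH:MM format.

08:00

1 October 2023 is a Sunday, so the first Sunday is October 1.
1 February 2024 is a Thursday, so the first Monday is February 5 and the second is February 12.
At the standard offset (UTC−07:00), 15:00 UTC − 7h = 08:00 Meskir standard time.
The standard-time date in Meskir, 16 February 2024, is outside the daylight-saving period (1 October 2023 – 12 February 2024), so Meskir is on standard time, UTC−07:00.
15:00 UTC − 7h = 08:00 local.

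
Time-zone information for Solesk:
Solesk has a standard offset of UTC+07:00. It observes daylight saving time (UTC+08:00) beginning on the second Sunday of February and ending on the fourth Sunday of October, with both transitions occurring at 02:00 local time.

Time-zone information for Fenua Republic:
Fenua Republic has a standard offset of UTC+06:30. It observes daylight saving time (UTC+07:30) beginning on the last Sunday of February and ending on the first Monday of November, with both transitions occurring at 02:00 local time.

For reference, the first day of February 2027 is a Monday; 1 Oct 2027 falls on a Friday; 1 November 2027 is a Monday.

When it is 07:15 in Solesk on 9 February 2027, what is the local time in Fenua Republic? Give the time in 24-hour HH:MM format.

1 February 2027 is a Monday, so the first Sunday is February 7 and the second is February 14.
1 October 2027 is a Friday, so the first Sunday is October 3 and the fourth is October 24.
9 February 2027 does not fall between 14 February and 24 October, so daylight saving is not in effect and Solesk is at UTC+07:00.
07:15 Solesk − 7h = 00:15 UTC.
1 February 2027 is a Monday, so Sundays fall on 7, 14, 21, 28; the last is February 28.
1 November 2027 is a Monday, so the first Monday is November 1.
At the standard offset (UTC+06:30), 00:15 UTC + 6h30m = 06:45 Fenua Republic standard time.
The standard-time date in Fenua Republic, 9 February 2027, is outside the daylight-saving period (28 February – 1 November), so Fenua Republic is on standard time, UTC+06:30.
00:15 UTC + 6h30m = 06:45 Fenua Republic.

06:45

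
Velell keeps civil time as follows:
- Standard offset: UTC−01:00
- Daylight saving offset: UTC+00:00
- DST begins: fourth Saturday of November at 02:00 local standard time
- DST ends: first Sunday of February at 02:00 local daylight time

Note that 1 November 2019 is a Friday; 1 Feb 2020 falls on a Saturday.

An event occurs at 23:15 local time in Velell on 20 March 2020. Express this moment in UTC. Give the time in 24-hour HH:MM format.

00:15

1 November 2019 is a Friday, so the first Saturday is November 2 and the fourth is November 23.
1 February 2020 is a Saturday, so the first Sunday is February 2.
Daylight saving runs 23 November 2019 – 2 February 2020; 20 March 2020 is outside that window, so Velell is on standard time at UTC−01:00.
23:15 local + 1h = 00:15 UTC (rolling into the next day, 21 March 2020).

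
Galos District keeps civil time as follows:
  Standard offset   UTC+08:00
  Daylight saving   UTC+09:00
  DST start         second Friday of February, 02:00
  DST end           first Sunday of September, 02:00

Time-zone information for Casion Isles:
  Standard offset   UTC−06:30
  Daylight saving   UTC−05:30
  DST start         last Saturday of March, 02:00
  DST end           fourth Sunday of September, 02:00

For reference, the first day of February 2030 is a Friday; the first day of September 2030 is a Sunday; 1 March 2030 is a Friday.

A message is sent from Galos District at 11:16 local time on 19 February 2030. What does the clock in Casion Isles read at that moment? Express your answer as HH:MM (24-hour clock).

1 February 2030 is a Friday, so the first Friday is February 1 and the second is February 8.
1 September 2030 is a Sunday, so the first Sunday is September 1.
19 February 2030 falls between 8 February and 1 September, so daylight saving is in effect and Galos District is at UTC+09:00.
11:16 Galos District − 9h = 02:16 UTC.
1 March 2030 is a Friday, so Saturdays fall on 2, 9, 16, 23, 30; the last is March 30.
1 September 2030 is a Sunday, so the first Sunday is September 1 and the fourth is September 22.
At the standard offset (UTC−06:30), 02:16 UTC − 6h30m = 19:46 Casion Isles standard time (rolling into the previous day, 18 February 2030).
The standard-time date in Casion Isles, 18 February 2030, does not fall between 30 March and 22 September, so daylight saving is not in effect and Casion Isles is at UTC−06:30.
02:16 UTC − 6h30m = 19:46 Casion Isles (rolling into the previous day, 18 February 2030).

19:46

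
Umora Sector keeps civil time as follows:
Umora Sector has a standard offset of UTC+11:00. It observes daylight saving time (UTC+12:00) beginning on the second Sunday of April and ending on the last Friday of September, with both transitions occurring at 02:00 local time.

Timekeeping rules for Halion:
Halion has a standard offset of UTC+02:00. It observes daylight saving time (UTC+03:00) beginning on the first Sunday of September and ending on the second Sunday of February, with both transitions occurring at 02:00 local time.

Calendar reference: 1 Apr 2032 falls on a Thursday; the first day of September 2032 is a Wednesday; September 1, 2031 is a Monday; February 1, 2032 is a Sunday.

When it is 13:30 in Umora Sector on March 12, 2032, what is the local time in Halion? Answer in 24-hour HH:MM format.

1 April 2032 is a Thursday, so the first Sunday is April 4 and the second is April 11.
1 September 2032 is a Wednesday, so Fridays fall on 3, 10, 17, 24; the last is September 24.
March 12, 2032 is outside the daylight-saving period (11 April – 24 September), so Umora Sector is on standard time, UTC+11:00.
13:30 Umora Sector − 11h = 02:30 UTC.
1 September 2031 is a Monday, so the first Sunday is September 7.
1 February 2032 is a Sunday, so the first Sunday is February 1 and the second is February 8.
At the standard offset (UTC+02:00), 02:30 UTC + 2h = 04:30 Halion standard time.
The standard-time date in Halion, March 12, 2032, does not fall between 7 September 2031 and 8 February 2032, so daylight saving is not in effect and Halion is at UTC+02:00.
02:30 UTC + 2h = 04:30 Halion.

04:30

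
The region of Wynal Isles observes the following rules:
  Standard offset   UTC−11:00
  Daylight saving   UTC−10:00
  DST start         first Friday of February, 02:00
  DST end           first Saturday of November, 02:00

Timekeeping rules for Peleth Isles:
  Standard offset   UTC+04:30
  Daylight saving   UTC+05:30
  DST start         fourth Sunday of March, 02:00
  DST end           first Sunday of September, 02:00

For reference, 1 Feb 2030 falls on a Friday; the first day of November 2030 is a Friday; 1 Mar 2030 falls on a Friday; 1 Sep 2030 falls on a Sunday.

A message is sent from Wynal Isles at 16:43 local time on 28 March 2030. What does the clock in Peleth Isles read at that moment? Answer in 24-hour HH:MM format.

1 February 2030 is a Friday, so the first Friday is February 1.
1 November 2030 is a Friday, so the first Saturday is November 2.
28 March 2030 lies within the daylight-saving period (1 February – 2 November), so Wynal Isles is on daylight time, UTC−10:00.
16:43 Wynal Isles + 10h = 02:43 UTC (rolling into the next day, 29 March 2030).
1 March 2030 is a Friday, so the first Sunday is March 3 and the fourth is March 24.
1 September 2030 is a Sunday, so the first Sunday is September 1.
At the standard offset (UTC+04:30), 02:43 UTC + 4h30m = 07:13 Peleth Isles standard time.
The standard-time date in Peleth Isles, 29 March 2030, lies within the daylight-saving period (24 March – 1 September), so Peleth Isles is on daylight time, UTC+05:30.
02:43 UTC + 5h30m = 08:13 Peleth Isles.

08:13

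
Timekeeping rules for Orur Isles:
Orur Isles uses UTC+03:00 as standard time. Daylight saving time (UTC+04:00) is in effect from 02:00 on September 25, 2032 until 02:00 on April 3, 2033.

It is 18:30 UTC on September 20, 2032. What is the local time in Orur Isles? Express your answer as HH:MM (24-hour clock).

At the standard offset (UTC+03:00), 18:30 UTC + 3h = 21:30 Orur Isles standard time.
The standard-time date in Orur Isles, September 20, 2032, does not fall between 25 September 2032 and 3 April 2033, so daylight saving is not in effect and Orur Isles is at UTC+03:00.
18:30 UTC + 3h = 21:30 local.

21:30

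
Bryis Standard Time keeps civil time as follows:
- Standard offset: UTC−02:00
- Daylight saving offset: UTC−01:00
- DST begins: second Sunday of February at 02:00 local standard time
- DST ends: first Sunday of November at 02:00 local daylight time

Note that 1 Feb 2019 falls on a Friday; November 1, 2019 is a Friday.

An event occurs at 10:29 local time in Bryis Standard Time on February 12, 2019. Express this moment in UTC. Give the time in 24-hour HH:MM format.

1 February 2019 is a Friday, so the first Sunday is February 3 and the second is February 10.
1 November 2019 is a Friday, so the first Sunday is November 3.
Daylight saving runs 10 February – 3 November; February 12, 2019 is inside that window, so Bryis Standard Time is at UTC−01:00.
10:29 local + 1h = 11:29 UTC.

11:29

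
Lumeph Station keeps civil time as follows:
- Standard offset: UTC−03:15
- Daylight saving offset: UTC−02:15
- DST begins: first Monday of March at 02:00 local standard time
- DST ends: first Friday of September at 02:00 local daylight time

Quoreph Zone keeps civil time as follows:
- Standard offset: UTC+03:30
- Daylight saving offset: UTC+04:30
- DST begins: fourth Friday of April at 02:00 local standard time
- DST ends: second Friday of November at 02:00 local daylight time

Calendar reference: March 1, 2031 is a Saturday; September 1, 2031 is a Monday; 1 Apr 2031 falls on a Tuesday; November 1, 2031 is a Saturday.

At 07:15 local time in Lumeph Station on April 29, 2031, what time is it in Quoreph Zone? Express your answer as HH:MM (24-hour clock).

1 March 2031 is a Saturday, so the first Monday is March 3.
1 September 2031 is a Monday, so the first Friday is September 5.
Daylight saving runs 3 March – 5 September; April 29, 2031 is inside that window, so Lumeph Station is at UTC−02:15.
07:15 Lumeph Station + 2h15m = 09:30 UTC.
1 April 2031 is a Tuesday, so the first Friday is April 4 and the fourth is April 25.
1 November 2031 is a Saturday, so the first Friday is November 7 and the second is November 14.
At the standard offset (UTC+03:30), 09:30 UTC + 3h30m = 13:00 Quoreph Zone standard time.
The standard-time date in Quoreph Zone, April 29, 2031, falls between 25 April and 14 November, so daylight saving is in effect and Quoreph Zone is at UTC+04:30.
09:30 UTC + 4h30m = 14:00 Quoreph Zone.

14:00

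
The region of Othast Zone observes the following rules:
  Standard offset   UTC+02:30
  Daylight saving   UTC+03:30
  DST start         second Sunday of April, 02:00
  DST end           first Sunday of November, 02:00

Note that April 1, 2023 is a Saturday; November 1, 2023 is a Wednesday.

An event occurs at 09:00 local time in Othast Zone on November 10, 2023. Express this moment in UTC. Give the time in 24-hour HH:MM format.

06:30

1 April 2023 is a Saturday, so the first Sunday is April 2 and the second is April 9.
1 November 2023 is a Wednesday, so the first Sunday is November 5.
Daylight saving runs 9 April – 5 November; November 10, 2023 is outside that window, so Othast Zone is on standard time at UTC+02:30.
09:00 local − 2h30m = 06:30 UTC.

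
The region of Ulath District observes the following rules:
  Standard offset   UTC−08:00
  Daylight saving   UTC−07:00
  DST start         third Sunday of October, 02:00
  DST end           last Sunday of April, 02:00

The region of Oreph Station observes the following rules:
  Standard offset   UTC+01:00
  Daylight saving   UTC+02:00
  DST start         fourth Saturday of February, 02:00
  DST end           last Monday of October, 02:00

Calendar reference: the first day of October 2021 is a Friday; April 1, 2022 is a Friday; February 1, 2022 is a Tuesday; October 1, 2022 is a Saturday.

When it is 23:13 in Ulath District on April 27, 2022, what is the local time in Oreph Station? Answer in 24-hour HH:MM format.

09:13

1 October 2021 is a Friday, so the first Sunday is October 3 and the third is October 17.
1 April 2022 is a Friday, so Sundays fall on 3, 10, 17, 24; the last is April 24.
April 27, 2022 does not fall between 17 October 2021 and 24 April 2022, so daylight saving is not in effect and Ulath District is at UTC−08:00.
23:13 Ulath District + 8h = 07:13 UTC (rolling into the next day, 28 April 2022).
1 February 2022 is a Tuesday, so the first Saturday is February 5 and the fourth is February 26.
1 October 2022 is a Saturday, so Mondays fall on 3, 10, 17, 24, 31; the last is October 31.
At the standard offset (UTC+01:00), 07:13 UTC + 1h = 08:13 Oreph Station standard time.
Daylight saving runs 26 February – 31 October; the standard-time date in Oreph Station, April 28, 2022, is inside that window, so Oreph Station is at UTC+02:00.
07:13 UTC + 2h = 09:13 Oreph Station.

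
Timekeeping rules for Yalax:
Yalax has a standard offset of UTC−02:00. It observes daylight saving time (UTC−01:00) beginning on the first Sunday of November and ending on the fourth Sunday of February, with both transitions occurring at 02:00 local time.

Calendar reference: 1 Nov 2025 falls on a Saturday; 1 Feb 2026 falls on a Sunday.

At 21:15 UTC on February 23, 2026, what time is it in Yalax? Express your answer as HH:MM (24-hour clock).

19:15

1 November 2025 is a Saturday, so the first Sunday is November 2.
1 February 2026 is a Sunday, so the first Sunday is February 1 and the fourth is February 22.
At the standard offset (UTC−02:00), 21:15 UTC − 2h = 19:15 Yalax standard time.
The standard-time date in Yalax, February 23, 2026, is outside the daylight-saving period (2 November 2025 – 22 February 2026), so Yalax is on standard time, UTC−02:00.
21:15 UTC − 2h = 19:15 local.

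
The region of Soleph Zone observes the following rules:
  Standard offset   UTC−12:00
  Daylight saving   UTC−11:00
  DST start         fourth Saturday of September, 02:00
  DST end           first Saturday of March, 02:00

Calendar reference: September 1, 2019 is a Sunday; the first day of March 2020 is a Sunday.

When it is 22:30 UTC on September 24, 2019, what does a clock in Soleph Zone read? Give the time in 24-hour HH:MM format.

1 September 2019 is a Sunday, so the first Saturday is September 7 and the fourth is September 28.
1 March 2020 is a Sunday, so the first Saturday is March 7.
At the standard offset (UTC−12:00), 22:30 UTC − 12h = 10:30 Soleph Zone standard time.
The standard-time date in Soleph Zone, September 24, 2019, is outside the daylight-saving period (28 September 2019 – 7 March 2020), so Soleph Zone is on standard time, UTC−12:00.
22:30 UTC − 12h = 10:30 local.

10:30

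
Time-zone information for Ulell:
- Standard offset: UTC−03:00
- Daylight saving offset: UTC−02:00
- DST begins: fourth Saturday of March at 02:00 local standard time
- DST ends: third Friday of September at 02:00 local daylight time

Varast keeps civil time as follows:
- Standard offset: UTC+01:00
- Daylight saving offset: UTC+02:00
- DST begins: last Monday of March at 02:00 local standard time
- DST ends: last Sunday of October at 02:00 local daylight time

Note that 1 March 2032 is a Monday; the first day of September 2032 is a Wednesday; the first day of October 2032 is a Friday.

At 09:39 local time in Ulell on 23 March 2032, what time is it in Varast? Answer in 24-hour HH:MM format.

13:39

1 March 2032 is a Monday, so the first Saturday is March 6 and the fourth is March 27.
1 September 2032 is a Wednesday, so the first Friday is September 3 and the third is September 17.
23 March 2032 is outside the daylight-saving period (27 March – 17 September), so Ulell is on standard time, UTC−03:00.
09:39 Ulell + 3h = 12:39 UTC.
1 March 2032 is a Monday, so Mondays fall on 1, 8, 15, 22, 29; the last is March 29.
1 October 2032 is a Friday, so Sundays fall on 3, 10, 17, 24, 31; the last is October 31.
At the standard offset (UTC+01:00), 12:39 UTC + 1h = 13:39 Varast standard time.
The standard-time date in Varast, 23 March 2032, is outside the daylight-saving period (29 March – 31 October), so Varast is on standard time, UTC+01:00.
12:39 UTC + 1h = 13:39 Varast.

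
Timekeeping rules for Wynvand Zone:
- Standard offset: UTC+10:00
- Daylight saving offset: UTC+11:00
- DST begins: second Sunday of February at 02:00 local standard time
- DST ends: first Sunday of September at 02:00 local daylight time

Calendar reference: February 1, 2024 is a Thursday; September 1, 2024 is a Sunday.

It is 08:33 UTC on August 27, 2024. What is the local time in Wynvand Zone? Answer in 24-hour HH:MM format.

19:33

1 February 2024 is a Thursday, so the first Sunday is February 4 and the second is February 11.
1 September 2024 is a Sunday, so the first Sunday is September 1.
At the standard offset (UTC+10:00), 08:33 UTC + 10h = 18:33 Wynvand Zone standard time.
Daylight saving runs 11 February – 1 September; the standard-time date in Wynvand Zone, August 27, 2024, is inside that window, so Wynvand Zone is at UTC+11:00.
08:33 UTC + 11h = 19:33 local.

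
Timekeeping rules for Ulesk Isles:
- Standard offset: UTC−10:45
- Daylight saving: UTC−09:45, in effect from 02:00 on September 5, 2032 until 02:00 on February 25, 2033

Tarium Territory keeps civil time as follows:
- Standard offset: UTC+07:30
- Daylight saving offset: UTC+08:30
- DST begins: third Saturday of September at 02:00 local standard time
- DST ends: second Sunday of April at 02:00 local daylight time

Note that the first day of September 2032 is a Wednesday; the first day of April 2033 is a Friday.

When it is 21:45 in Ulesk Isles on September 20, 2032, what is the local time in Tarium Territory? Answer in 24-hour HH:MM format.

16:00

September 20, 2032 lies within the daylight-saving period (5 September 2032 – 25 February 2033), so Ulesk Isles is on daylight time, UTC−09:45.
21:45 Ulesk Isles + 9h45m = 07:30 UTC (rolling into the next day, 21 September 2032).
1 September 2032 is a Wednesday, so the first Saturday is September 4 and the third is September 18.
1 April 2033 is a Friday, so the first Sunday is April 3 and the second is April 10.
At the standard offset (UTC+07:30), 07:30 UTC + 7h30m = 15:00 Tarium Territory standard time.
Daylight saving runs 18 September 2032 – 10 April 2033; the standard-time date in Tarium Territory, September 21, 2032, is inside that window, so Tarium Territory is at UTC+08:30.
07:30 UTC + 8h30m = 16:00 Tarium Territory.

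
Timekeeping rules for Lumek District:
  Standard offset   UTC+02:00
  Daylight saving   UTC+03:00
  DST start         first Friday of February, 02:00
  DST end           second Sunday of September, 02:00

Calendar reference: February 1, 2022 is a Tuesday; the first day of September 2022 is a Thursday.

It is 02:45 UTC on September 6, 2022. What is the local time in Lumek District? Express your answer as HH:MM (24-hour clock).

1 February 2022 is a Tuesday, so the first Friday is February 4.
1 September 2022 is a Thursday, so the first Sunday is September 4 and the second is September 11.
At the standard offset (UTC+02:00), 02:45 UTC + 2h = 04:45 Lumek District standard time.
Daylight saving runs 4 February – 11 September; the standard-time date in Lumek District, September 6, 2022, is inside that window, so Lumek District is at UTC+03:00.
02:45 UTC + 3h = 05:45 local.

05:45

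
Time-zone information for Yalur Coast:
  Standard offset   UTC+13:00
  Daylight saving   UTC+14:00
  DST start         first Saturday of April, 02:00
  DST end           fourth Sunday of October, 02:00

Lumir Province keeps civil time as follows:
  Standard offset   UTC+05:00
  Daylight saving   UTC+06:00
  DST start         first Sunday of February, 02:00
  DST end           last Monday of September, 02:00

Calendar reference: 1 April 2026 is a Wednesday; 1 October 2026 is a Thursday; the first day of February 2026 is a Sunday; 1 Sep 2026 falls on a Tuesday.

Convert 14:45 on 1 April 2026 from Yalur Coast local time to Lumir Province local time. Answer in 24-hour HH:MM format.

1 April 2026 is a Wednesday, so the first Saturday is April 4.
1 October 2026 is a Thursday, so the first Sunday is October 4 and the fourth is October 25.
1 April 2026 does not fall between 4 April and 25 October, so daylight saving is not in effect and Yalur Coast is at UTC+13:00.
14:45 Yalur Coast − 13h = 01:45 UTC.
1 February 2026 is a Sunday, so the first Sunday is February 1.
1 September 2026 is a Tuesday, so Mondays fall on 7, 14, 21, 28; the last is September 28.
At the standard offset (UTC+05:00), 01:45 UTC + 5h = 06:45 Lumir Province standard time.
The standard-time date in Lumir Province, 1 April 2026, falls between 1 February and 28 September, so daylight saving is in effect and Lumir Province is at UTC+06:00.
01:45 UTC + 6h = 07:45 Lumir Province.

07:45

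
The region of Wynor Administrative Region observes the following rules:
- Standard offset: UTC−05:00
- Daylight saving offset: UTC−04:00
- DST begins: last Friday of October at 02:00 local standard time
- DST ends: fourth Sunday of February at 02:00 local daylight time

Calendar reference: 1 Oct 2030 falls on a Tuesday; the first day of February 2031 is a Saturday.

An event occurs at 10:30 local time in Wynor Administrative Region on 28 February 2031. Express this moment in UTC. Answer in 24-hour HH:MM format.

15:30

1 October 2030 is a Tuesday, so Fridays fall on 4, 11, 18, 25; the last is October 25.
1 February 2031 is a Saturday, so the first Sunday is February 2 and the fourth is February 23.
28 February 2031 is outside the daylight-saving period (25 October 2030 – 23 February 2031), so Wynor Administrative Region is on standard time, UTC−05:00.
10:30 local + 5h = 15:30 UTC.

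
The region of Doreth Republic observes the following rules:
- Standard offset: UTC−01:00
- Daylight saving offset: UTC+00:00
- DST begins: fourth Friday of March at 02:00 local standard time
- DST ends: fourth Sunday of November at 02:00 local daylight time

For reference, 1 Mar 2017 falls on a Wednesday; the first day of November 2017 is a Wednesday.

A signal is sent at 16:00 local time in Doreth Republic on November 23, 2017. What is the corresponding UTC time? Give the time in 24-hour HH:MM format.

1 March 2017 is a Wednesday, so the first Friday is March 3 and the fourth is March 24.
1 November 2017 is a Wednesday, so the first Sunday is November 5 and the fourth is November 26.
November 23, 2017 lies within the daylight-saving period (24 March – 26 November), so Doreth Republic is on daylight time, UTC+00:00.
16:00 local − 0h = 16:00 UTC.

16:00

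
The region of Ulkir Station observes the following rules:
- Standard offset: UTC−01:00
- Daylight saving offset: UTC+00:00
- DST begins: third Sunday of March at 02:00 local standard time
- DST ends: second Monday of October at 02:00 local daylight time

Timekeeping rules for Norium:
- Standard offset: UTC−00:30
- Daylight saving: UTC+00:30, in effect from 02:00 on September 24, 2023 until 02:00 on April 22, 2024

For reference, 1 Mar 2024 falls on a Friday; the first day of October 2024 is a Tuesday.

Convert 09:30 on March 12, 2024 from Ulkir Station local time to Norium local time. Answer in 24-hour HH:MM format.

11:00

1 March 2024 is a Friday, so the first Sunday is March 3 and the third is March 17.
1 October 2024 is a Tuesday, so the first Monday is October 7 and the second is October 14.
March 12, 2024 does not fall between 17 March and 14 October, so daylight saving is not in effect and Ulkir Station is at UTC−01:00.
09:30 Ulkir Station + 1h = 10:30 UTC.
At the standard offset (UTC−00:30), 10:30 UTC − 0h30m = 10:00 Norium standard time.
The standard-time date in Norium, March 12, 2024, falls between 24 September 2023 and 22 April 2024, so daylight saving is in effect and Norium is at UTC+00:30.
10:30 UTC + 0h30m = 11:00 Norium.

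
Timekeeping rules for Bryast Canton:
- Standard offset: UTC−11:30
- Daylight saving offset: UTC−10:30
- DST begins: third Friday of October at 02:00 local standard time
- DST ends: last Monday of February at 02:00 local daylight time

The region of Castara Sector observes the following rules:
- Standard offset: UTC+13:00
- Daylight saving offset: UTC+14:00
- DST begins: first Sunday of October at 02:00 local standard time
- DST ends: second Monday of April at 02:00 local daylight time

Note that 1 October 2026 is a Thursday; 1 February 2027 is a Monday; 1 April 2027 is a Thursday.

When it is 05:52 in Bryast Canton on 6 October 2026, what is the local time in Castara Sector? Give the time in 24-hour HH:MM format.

1 October 2026 is a Thursday, so the first Friday is October 2 and the third is October 16.
1 February 2027 is a Monday, so Mondays fall on 1, 8, 15, 22; the last is February 22.
6 October 2026 is outside the daylight-saving period (16 October 2026 – 22 February 2027), so Bryast Canton is on standard time, UTC−11:30.
05:52 Bryast Canton + 11h30m = 17:22 UTC.
1 October 2026 is a Thursday, so the first Sunday is October 4.
1 April 2027 is a Thursday, so the first Monday is April 5 and the second is April 12.
At the standard offset (UTC+13:00), 17:22 UTC + 13h = 06:22 Castara Sector standard time (rolling into the next day, 7 October 2026).
Daylight saving runs 4 October 2026 – 12 April 2027; the standard-time date in Castara Sector, 7 October 2026, is inside that window, so Castara Sector is at UTC+14:00.
17:22 UTC + 14h = 07:22 Castara Sector (rolling into the next day, 7 October 2026).

07:22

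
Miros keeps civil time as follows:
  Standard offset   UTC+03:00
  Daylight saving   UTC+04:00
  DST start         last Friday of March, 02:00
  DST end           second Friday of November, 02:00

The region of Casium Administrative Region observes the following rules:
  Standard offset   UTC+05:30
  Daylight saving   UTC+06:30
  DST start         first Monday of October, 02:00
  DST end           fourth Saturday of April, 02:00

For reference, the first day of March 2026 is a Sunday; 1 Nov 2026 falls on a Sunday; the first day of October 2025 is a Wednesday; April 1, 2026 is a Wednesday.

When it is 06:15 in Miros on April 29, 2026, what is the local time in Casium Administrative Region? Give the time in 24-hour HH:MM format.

07:45

1 March 2026 is a Sunday, so Fridays fall on 6, 13, 20, 27; the last is March 27.
1 November 2026 is a Sunday, so the first Friday is November 6 and the second is November 13.
April 29, 2026 falls between 27 March and 13 November, so daylight saving is in effect and Miros is at UTC+04:00.
06:15 Miros − 4h = 02:15 UTC.
1 October 2025 is a Wednesday, so the first Monday is October 6.
1 April 2026 is a Wednesday, so the first Saturday is April 4 and the fourth is April 25.
At the standard offset (UTC+05:30), 02:15 UTC + 5h30m = 07:45 Casium Administrative Region standard time.
The standard-time date in Casium Administrative Region, April 29, 2026, is outside the daylight-saving period (6 October 2025 – 25 April 2026), so Casium Administrative Region is on standard time, UTC+05:30.
02:15 UTC + 5h30m = 07:45 Casium Administrative Region.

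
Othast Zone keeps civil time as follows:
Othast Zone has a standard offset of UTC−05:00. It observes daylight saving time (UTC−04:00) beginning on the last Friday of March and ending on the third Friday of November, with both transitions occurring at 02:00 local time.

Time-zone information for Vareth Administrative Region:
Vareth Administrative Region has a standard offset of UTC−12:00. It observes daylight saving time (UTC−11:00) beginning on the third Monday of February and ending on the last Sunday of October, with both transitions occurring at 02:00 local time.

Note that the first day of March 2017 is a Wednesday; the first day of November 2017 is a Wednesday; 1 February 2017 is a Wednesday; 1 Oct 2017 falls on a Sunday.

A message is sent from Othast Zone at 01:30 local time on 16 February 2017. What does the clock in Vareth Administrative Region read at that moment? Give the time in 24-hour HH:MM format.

1 March 2017 is a Wednesday, so Fridays fall on 3, 10, 17, 24, 31; the last is March 31.
1 November 2017 is a Wednesday, so the first Friday is November 3 and the third is November 17.
Daylight saving runs 31 March – 17 November; 16 February 2017 is outside that window, so Othast Zone is on standard time at UTC−05:00.
01:30 Othast Zone + 5h = 06:30 UTC.
1 February 2017 is a Wednesday, so the first Monday is February 6 and the third is February 20.
1 October 2017 is a Sunday, so Sundays fall on 1, 8, 15, 22, 29; the last is October 29.
At the standard offset (UTC−12:00), 06:30 UTC − 12h = 18:30 Vareth Administrative Region standard time (rolling into the previous day, 15 February 2017).
Daylight saving runs 20 February – 29 October; the standard-time date in Vareth Administrative Region, 15 February 2017, is outside that window, so Vareth Administrative Region is on standard time at UTC−12:00.
06:30 UTC − 12h = 18:30 Vareth Administrative Region (rolling into the previous day, 15 February 2017).

18:30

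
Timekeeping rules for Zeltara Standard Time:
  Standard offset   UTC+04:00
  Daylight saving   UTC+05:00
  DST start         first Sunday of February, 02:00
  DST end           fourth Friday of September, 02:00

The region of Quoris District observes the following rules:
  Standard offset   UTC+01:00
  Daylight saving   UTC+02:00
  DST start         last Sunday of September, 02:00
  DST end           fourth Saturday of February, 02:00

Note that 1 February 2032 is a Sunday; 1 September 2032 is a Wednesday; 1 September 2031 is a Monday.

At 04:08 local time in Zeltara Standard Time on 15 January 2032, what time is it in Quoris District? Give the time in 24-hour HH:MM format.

1 February 2032 is a Sunday, so the first Sunday is February 1.
1 September 2032 is a Wednesday, so the first Friday is September 3 and the fourth is September 24.
15 January 2032 is outside the daylight-saving period (1 February – 24 September), so Zeltara Standard Time is on standard time, UTC+04:00.
04:08 Zeltara Standard Time − 4h = 00:08 UTC.
1 September 2031 is a Monday, so Sundays fall on 7, 14, 21, 28; the last is September 28.
1 February 2032 is a Sunday, so the first Saturday is February 7 and the fourth is February 28.
At the standard offset (UTC+01:00), 00:08 UTC + 1h = 01:08 Quoris District standard time.
The standard-time date in Quoris District, 15 January 2032, lies within the daylight-saving period (28 September 2031 – 28 February 2032), so Quoris District is on daylight time, UTC+02:00.
00:08 UTC + 2h = 02:08 Quoris District.

02:08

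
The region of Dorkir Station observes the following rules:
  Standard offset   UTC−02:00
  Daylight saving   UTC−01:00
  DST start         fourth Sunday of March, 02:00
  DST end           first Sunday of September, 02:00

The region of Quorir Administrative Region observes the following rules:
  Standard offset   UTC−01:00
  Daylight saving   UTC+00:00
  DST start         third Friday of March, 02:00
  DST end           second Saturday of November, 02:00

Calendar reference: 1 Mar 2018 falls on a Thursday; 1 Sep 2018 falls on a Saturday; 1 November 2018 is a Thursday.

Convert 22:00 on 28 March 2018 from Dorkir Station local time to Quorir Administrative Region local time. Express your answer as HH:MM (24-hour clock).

23:00

1 March 2018 is a Thursday, so the first Sunday is March 4 and the fourth is March 25.
1 September 2018 is a Saturday, so the first Sunday is September 2.
28 March 2018 falls between 25 March and 2 September, so daylight saving is in effect and Dorkir Station is at UTC−01:00.
22:00 Dorkir Station + 1h = 23:00 UTC.
1 March 2018 is a Thursday, so the first Friday is March 2 and the third is March 16.
1 November 2018 is a Thursday, so the first Saturday is November 3 and the second is November 10.
At the standard offset (UTC−01:00), 23:00 UTC − 1h = 22:00 Quorir Administrative Region standard time.
Daylight saving runs 16 March – 10 November; the standard-time date in Quorir Administrative Region, 28 March 2018, is inside that window, so Quorir Administrative Region is at UTC+00:00.
23:00 UTC + 0h = 23:00 Quorir Administrative Region.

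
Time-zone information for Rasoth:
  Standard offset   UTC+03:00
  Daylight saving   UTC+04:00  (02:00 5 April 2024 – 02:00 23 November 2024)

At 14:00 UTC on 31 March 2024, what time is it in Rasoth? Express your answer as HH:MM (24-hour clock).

17:00

At the standard offset (UTC+03:00), 14:00 UTC + 3h = 17:00 Rasoth standard time.
Daylight saving runs 5 April – 23 November; the standard-time date in Rasoth, 31 March 2024, is outside that window, so Rasoth is on standard time at UTC+03:00.
14:00 UTC + 3h = 17:00 local.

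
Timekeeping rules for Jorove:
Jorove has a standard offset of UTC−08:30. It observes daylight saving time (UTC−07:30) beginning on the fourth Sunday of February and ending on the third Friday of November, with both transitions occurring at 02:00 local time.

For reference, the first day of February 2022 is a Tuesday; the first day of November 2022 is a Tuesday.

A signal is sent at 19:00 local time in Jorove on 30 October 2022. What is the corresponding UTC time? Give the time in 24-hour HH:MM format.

1 February 2022 is a Tuesday, so the first Sunday is February 6 and the fourth is February 27.
1 November 2022 is a Tuesday, so the first Friday is November 4 and the third is November 18.
30 October 2022 lies within the daylight-saving period (27 February – 18 November), so Jorove is on daylight time, UTC−07:30.
19:00 local + 7h30m = 02:30 UTC (rolling into the next day, 31 October 2022).

02:30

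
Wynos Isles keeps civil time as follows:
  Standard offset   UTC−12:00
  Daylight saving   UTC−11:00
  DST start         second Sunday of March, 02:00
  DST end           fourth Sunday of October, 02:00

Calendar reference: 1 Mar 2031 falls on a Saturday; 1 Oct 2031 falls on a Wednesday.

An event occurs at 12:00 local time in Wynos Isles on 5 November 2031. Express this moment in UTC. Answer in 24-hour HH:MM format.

1 March 2031 is a Saturday, so the first Sunday is March 2 and the second is March 9.
1 October 2031 is a Wednesday, so the first Sunday is October 5 and the fourth is October 26.
5 November 2031 does not fall between 9 March and 26 October, so daylight saving is not in effect and Wynos Isles is at UTC−12:00.
12:00 local + 12h = 00:00 UTC (rolling into the next day, 6 November 2031).

00:00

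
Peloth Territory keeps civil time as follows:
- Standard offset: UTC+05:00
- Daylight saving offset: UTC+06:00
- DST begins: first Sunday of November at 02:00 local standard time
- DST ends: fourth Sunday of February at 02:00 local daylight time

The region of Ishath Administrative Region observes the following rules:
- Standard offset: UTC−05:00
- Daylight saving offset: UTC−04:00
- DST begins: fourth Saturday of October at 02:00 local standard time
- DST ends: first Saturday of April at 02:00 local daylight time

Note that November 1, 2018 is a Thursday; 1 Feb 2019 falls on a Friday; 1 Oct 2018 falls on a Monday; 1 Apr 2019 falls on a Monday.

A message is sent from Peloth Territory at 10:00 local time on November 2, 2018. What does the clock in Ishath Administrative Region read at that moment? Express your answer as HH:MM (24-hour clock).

1 November 2018 is a Thursday, so the first Sunday is November 4.
1 February 2019 is a Friday, so the first Sunday is February 3 and the fourth is February 24.
November 2, 2018 does not fall between 4 November 2018 and 24 February 2019, so daylight saving is not in effect and Peloth Territory is at UTC+05:00.
10:00 Peloth Territory − 5h = 05:00 UTC.
1 October 2018 is a Monday, so the first Saturday is October 6 and the fourth is October 27.
1 April 2019 is a Monday, so the first Saturday is April 6.
At the standard offset (UTC−05:00), 05:00 UTC − 5h = 00:00 Ishath Administrative Region standard time.
The standard-time date in Ishath Administrative Region, November 2, 2018, falls between 27 October 2018 and 6 April 2019, so daylight saving is in effect and Ishath Administrative Region is at UTC−04:00.
05:00 UTC − 4h = 01:00 Ishath Administrative Region.

01:00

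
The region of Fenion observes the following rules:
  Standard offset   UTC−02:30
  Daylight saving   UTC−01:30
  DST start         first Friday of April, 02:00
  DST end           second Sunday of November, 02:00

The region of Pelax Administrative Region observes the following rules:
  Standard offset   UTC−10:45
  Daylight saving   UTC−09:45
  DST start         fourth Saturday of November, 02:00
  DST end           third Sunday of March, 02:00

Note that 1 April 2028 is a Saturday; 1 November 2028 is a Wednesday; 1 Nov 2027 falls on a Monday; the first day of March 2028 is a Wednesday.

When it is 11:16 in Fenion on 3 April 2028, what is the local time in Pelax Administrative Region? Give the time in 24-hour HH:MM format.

03:01

1 April 2028 is a Saturday, so the first Friday is April 7.
1 November 2028 is a Wednesday, so the first Sunday is November 5 and the second is November 12.
3 April 2028 does not fall between 7 April and 12 November, so daylight saving is not in effect and Fenion is at UTC−02:30.
11:16 Fenion + 2h30m = 13:46 UTC.
1 November 2027 is a Monday, so the first Saturday is November 6 and the fourth is November 27.
1 March 2028 is a Wednesday, so the first Sunday is March 5 and the third is March 19.
At the standard offset (UTC−10:45), 13:46 UTC − 10h45m = 03:01 Pelax Administrative Region standard time.
Daylight saving runs 27 November 2027 – 19 March 2028; the standard-time date in Pelax Administrative Region, 3 April 2028, is outside that window, so Pelax Administrative Region is on standard time at UTC−10:45.
13:46 UTC − 10h45m = 03:01 Pelax Administrative Region.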